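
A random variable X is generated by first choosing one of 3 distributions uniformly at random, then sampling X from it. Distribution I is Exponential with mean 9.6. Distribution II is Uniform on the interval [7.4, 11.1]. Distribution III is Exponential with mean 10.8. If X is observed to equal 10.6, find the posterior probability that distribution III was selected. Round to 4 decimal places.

Likelihoods f(10.6 | ·): I: 0.0345299; II: 0.27027; III: 0.0346996.
Posterior ∝ prior × likelihood. Numerator for III: 0.333333·0.0346996 = 0.0115665.
Normalizing constant: 0.333333·0.0345299 + 0.333333·0.27027 + 0.333333·0.0346996 = 0.113167.
P(III | observation) = 0.0115665 / 0.113167 = 0.102208.

0.1022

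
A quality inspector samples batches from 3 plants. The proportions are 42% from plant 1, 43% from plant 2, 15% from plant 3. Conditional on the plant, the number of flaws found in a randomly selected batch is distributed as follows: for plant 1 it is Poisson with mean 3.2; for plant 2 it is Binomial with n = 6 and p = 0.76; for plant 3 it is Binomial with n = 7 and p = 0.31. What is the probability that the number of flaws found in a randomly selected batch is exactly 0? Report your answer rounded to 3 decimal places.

0.028

Conditional on each plant, P(X = 0): 1: 0.0407622; 2: 0.000191103; 3: 0.0744635.
By total probability, P(X = 0) = 0.42·0.0407622 + 0.43·0.000191103 + 0.15·0.0744635 = 0.0283718.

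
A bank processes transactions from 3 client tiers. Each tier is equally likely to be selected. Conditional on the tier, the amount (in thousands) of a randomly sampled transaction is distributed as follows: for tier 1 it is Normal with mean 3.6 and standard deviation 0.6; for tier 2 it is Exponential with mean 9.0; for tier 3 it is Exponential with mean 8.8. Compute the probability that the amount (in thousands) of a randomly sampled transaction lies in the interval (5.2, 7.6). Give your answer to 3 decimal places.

Conditional on each tier, P(5.2 < X < 7.6): 1: 0.00383038; 2: 0.131348; 3: 0.132197.
By total probability, P(5.2 < X < 7.6) = 0.333333·0.00383038 + 0.333333·0.131348 + 0.333333·0.132197 = 0.0891253.

0.089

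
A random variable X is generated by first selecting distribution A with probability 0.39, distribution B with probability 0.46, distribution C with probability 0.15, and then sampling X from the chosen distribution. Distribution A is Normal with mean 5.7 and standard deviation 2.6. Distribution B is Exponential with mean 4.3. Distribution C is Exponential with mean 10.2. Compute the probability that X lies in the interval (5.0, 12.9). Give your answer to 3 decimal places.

Conditional on each component, P(5.0 < X < 12.9): A: 0.603315; B: 0.262825; C: 0.330184.
By total probability, P(5.0 < X < 12.9) = 0.39·0.603315 + 0.46·0.262825 + 0.15·0.330184 = 0.40572.

0.406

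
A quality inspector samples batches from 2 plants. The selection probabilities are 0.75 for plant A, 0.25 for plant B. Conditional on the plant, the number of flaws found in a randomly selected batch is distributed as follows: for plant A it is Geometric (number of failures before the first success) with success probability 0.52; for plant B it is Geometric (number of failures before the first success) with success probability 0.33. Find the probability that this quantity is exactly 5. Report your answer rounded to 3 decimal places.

Conditional on each plant, P(X = 5): A: 0.0132498; B: 0.0445541.
By total probability, P(X = 5) = 0.75·0.0132498 + 0.25·0.0445541 = 0.0210759.

0.021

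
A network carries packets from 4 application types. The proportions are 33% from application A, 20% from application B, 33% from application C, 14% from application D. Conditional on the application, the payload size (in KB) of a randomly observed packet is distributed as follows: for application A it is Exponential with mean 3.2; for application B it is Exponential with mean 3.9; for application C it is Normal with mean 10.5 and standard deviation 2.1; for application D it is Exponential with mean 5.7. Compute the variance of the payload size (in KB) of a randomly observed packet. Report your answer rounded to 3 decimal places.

Per component, A: μ=3.2, E[X²]=20.48; B: μ=3.9, E[X²]=30.42; C: μ=10.5, E[X²]=114.66; D: μ=5.7, E[X²]=64.98.
E[X] = 0.33·3.2 + 0.2·3.9 + 0.33·10.5 + 0.14·5.7 = 6.099.
E[X²] = 0.33·20.48 + 0.2·30.42 + 0.33·114.66 + 0.14·64.98 = 59.7774.
Var(X) = E[X²] − (E[X])² = 59.7774 − 37.1978 = 22.5796.

22.580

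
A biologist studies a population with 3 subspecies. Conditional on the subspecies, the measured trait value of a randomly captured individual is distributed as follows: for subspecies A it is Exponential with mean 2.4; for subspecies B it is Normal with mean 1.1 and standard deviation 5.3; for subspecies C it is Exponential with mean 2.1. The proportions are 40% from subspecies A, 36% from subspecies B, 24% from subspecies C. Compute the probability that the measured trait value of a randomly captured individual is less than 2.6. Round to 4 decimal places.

Conditional on each subspecies, P(X < 2.6): A: 0.661535; B: 0.611419; C: 0.710064.
By total probability, P(X < 2.6) = 0.4·0.661535 + 0.36·0.611419 + 0.24·0.710064 = 0.65514.

0.6551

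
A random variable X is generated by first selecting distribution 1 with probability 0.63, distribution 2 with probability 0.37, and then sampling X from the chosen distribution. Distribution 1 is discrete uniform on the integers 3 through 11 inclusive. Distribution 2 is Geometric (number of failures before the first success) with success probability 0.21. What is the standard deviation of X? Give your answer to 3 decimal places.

Per component, 1: μ=7, E[X²]=55.6667; 2: μ=3.7619, E[X²]=32.0658.
E[X] = 0.63·7 + 0.37·3.7619 = 5.8019.
E[X²] = 0.63·55.6667 + 0.37·32.0658 = 46.9343.
Var(X) = E[X²] − (E[X])² = 46.9343 − 33.6621 = 13.2722.
SD(X) = √13.2722 = 3.64311.

3.643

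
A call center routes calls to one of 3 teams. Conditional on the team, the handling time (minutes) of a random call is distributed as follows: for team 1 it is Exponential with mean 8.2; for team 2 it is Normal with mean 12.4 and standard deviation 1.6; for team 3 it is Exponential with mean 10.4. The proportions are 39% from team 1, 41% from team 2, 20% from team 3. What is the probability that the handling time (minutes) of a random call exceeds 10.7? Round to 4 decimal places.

0.5282

Conditional on each team, P(X > 10.7): 1: 0.271206; 2: 0.855996; 3: 0.357419.
By total probability, P(X > 10.7) = 0.39·0.271206 + 0.41·0.855996 + 0.2·0.357419 = 0.528212.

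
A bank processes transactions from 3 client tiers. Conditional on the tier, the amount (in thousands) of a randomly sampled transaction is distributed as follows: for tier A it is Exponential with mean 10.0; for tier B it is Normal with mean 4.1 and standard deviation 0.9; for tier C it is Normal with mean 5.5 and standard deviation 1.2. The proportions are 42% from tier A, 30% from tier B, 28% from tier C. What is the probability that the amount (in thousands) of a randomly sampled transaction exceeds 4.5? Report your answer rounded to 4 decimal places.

Conditional on each tier, P(X > 4.5): A: 0.637628; B: 0.328361; C: 0.797672.
By total probability, P(X > 4.5) = 0.42·0.637628 + 0.3·0.328361 + 0.28·0.797672 = 0.58966.

0.5897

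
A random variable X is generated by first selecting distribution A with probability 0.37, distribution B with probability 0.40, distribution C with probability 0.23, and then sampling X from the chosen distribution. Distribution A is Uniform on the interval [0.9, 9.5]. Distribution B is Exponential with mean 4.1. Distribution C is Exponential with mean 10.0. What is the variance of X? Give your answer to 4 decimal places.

37.3467

Per component, A: μ=5.2, E[X²]=33.2033; B: μ=4.1, E[X²]=33.62; C: μ=10, E[X²]=200.
E[X] = 0.37·5.2 + 0.4·4.1 + 0.23·10 = 5.864.
E[X²] = 0.37·33.2033 + 0.4·33.62 + 0.23·200 = 71.7332.
Var(X) = E[X²] − (E[X])² = 71.7332 − 34.3865 = 37.3467.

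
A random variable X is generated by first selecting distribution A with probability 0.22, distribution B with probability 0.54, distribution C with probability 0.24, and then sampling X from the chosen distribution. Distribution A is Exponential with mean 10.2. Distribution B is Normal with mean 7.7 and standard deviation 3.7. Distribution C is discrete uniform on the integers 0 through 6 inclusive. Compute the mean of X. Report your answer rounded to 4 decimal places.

7.1220

Component means — A: 10.2; B: 7.7; C: 3.
E[X] = 0.22·10.2 + 0.54·7.7 + 0.24·3 = 7.122.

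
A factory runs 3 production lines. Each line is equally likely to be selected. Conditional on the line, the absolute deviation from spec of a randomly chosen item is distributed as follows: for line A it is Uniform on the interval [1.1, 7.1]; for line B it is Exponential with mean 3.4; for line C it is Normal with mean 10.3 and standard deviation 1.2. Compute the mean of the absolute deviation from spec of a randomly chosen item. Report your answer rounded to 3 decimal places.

Component means — A: 4.1; B: 3.4; C: 10.3.
E[X] = 0.333333·4.1 + 0.333333·3.4 + 0.333333·10.3 = 5.93333.

5.933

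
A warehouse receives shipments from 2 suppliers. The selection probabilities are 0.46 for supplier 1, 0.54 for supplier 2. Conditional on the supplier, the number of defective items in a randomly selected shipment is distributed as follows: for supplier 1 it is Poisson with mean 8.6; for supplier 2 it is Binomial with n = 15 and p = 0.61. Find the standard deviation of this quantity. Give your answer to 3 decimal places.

Per component, 1: μ=8.6, E[X²]=82.56; 2: μ=9.15, E[X²]=87.291.
E[X] = 0.46·8.6 + 0.54·9.15 = 8.897.
E[X²] = 0.46·82.56 + 0.54·87.291 = 85.1147.
Var(X) = E[X²] − (E[X])² = 85.1147 − 79.1566 = 5.95813.
SD(X) = √5.95813 = 2.44093.

2.441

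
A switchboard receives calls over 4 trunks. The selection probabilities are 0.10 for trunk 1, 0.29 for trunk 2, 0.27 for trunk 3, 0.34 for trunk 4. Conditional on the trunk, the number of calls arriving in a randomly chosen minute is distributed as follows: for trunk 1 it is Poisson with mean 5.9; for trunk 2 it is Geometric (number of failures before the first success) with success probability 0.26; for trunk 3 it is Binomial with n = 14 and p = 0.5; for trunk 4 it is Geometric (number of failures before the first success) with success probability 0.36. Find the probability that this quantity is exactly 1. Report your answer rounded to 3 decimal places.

0.136

Conditional on each trunk, P(X = 1): 1: 0.0161627; 2: 0.1924; 3: 0.000854492; 4: 0.2304.
By total probability, P(X = 1) = 0.1·0.0161627 + 0.29·0.1924 + 0.27·0.000854492 + 0.34·0.2304 = 0.135979.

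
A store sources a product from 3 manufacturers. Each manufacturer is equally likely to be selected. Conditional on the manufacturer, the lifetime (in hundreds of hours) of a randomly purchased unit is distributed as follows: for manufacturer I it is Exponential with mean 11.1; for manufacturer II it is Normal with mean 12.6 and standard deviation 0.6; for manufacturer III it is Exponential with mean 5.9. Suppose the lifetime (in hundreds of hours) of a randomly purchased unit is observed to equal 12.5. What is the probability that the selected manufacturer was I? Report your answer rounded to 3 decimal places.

0.041

Likelihoods f(12.5 | ·): I: 0.0292151; II: 0.655733; III: 0.0203719.
Posterior ∝ prior × likelihood. Numerator for I: 0.333333·0.0292151 = 0.00973835.
Normalizing constant: 0.333333·0.0292151 + 0.333333·0.655733 + 0.333333·0.0203719 = 0.235107.
P(I | observation) = 0.00973835 / 0.235107 = 0.041421.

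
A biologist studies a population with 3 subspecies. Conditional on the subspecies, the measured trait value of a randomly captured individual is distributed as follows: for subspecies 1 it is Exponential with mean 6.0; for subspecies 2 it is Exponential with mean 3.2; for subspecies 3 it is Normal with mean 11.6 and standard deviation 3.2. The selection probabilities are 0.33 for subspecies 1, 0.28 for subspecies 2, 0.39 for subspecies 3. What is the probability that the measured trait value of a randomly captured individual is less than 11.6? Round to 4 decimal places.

Conditional on each subspecies, P(X < 11.6): 1: 0.855335; 2: 0.973351; 3: 0.5.
By total probability, P(X < 11.6) = 0.33·0.855335 + 0.28·0.973351 + 0.39·0.5 = 0.749799.

0.7498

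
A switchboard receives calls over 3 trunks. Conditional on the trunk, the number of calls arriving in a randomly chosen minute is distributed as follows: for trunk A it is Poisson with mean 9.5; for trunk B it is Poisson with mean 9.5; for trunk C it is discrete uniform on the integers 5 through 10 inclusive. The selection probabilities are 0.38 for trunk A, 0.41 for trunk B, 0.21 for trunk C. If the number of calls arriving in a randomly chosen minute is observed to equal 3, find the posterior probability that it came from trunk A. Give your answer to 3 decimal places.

0.481

Likelihoods P(X=3 | ·): A: 0.010696; B: 0.010696; C: 0.
Posterior ∝ prior × likelihood. Numerator for A: 0.38·0.010696 = 0.00406449.
Normalizing constant: 0.38·0.010696 + 0.41·0.010696 + 0.21·0 = 0.00844985.
P(A | observation) = 0.00406449 / 0.00844985 = 0.481013.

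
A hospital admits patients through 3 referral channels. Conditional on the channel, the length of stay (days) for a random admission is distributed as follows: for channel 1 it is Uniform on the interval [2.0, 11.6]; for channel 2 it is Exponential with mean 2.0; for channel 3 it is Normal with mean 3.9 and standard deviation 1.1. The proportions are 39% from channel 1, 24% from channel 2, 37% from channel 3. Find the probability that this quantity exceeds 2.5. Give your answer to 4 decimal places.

0.7709

Conditional on each channel, P(X > 2.5): 1: 0.947917; 2: 0.286505; 3: 0.898443.
By total probability, P(X > 2.5) = 0.39·0.947917 + 0.24·0.286505 + 0.37·0.898443 = 0.770872.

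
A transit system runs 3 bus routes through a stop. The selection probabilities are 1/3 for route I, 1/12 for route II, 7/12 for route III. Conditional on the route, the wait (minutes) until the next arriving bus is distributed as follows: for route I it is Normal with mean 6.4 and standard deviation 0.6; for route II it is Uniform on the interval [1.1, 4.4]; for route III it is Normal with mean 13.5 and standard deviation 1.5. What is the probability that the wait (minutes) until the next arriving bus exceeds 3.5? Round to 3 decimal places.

Conditional on each route, P(X > 3.5): I: 0.999999; II: 0.272727; III: 1.
By total probability, P(X > 3.5) = 0.333333·0.999999 + 0.0833333·0.272727 + 0.583333·1 = 0.939394.

0.939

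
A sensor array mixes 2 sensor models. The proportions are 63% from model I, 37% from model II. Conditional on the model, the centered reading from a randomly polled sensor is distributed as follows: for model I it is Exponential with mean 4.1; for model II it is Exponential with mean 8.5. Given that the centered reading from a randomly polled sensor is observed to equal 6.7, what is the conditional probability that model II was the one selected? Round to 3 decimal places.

0.398

Likelihoods f(6.7 | ·): I: 0.04759; II: 0.0534878.
Posterior ∝ prior × likelihood. Numerator for II: 0.37·0.0534878 = 0.0197905.
Normalizing constant: 0.63·0.04759 + 0.37·0.0534878 = 0.0497722.
P(II | observation) = 0.0197905 / 0.0497722 = 0.397622.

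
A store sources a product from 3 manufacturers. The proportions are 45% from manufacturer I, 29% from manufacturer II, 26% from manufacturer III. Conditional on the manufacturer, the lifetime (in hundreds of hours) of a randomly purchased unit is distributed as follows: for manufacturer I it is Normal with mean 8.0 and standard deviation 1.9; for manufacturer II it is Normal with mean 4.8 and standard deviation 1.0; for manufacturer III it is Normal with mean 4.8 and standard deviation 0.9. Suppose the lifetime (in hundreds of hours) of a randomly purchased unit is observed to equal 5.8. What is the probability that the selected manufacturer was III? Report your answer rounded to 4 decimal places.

0.3441

Likelihoods f(5.8 | ·): I: 0.107405; II: 0.241971; III: 0.239103.
Posterior ∝ prior × likelihood. Numerator for III: 0.26·0.239103 = 0.0621667.
Normalizing constant: 0.45·0.107405 + 0.29·0.241971 + 0.26·0.239103 = 0.18067.
P(III | observation) = 0.0621667 / 0.18067 = 0.344089.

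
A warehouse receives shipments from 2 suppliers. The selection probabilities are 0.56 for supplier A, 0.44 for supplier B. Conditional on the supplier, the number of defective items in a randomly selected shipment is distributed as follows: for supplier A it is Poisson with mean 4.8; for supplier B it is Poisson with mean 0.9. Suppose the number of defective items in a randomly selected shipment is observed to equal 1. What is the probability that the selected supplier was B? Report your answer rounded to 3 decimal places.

Likelihoods P(X=1 | ·): A: 0.0395028; B: 0.365913.
Posterior ∝ prior × likelihood. Numerator for B: 0.44·0.365913 = 0.161002.
Normalizing constant: 0.56·0.0395028 + 0.44·0.365913 = 0.183123.
P(B | observation) = 0.161002 / 0.183123 = 0.879198.

0.879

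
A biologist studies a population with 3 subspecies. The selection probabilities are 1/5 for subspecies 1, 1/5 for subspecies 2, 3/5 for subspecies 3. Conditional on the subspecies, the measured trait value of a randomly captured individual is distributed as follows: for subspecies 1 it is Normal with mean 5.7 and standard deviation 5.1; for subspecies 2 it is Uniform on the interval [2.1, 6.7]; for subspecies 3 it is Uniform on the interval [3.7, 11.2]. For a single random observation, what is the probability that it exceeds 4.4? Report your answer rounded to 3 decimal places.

0.764

Conditional on each subspecies, P(X > 4.4): 1: 0.600601; 2: 0.5; 3: 0.906667.
By total probability, P(X > 4.4) = 0.2·0.600601 + 0.2·0.5 + 0.6·0.906667 = 0.76412.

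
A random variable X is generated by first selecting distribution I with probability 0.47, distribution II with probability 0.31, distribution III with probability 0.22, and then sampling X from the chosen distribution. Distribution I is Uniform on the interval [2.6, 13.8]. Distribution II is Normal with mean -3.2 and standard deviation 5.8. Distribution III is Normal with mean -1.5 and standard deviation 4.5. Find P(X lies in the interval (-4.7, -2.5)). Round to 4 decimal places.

0.0847

Conditional on each component, P(-4.7 < X < -2.5): I: 0; II: 0.150068; III: 0.173563.
By total probability, P(-4.7 < X < -2.5) = 0.47·0 + 0.31·0.150068 + 0.22·0.173563 = 0.0847048.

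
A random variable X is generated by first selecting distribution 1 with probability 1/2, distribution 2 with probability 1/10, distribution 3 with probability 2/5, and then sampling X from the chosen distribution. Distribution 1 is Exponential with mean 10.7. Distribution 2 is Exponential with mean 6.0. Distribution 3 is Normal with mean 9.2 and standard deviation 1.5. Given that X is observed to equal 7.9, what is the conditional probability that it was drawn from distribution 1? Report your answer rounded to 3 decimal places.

Likelihoods f(7.9 | ·): 1: 0.0446652; 2: 0.0446712; 3: 0.182691.
Posterior ∝ prior × likelihood. Numerator for 1: 0.5·0.0446652 = 0.0223326.
Normalizing constant: 0.5·0.0446652 + 0.1·0.0446712 + 0.4·0.182691 = 0.0998761.
P(1 | observation) = 0.0223326 / 0.0998761 = 0.223603.

0.224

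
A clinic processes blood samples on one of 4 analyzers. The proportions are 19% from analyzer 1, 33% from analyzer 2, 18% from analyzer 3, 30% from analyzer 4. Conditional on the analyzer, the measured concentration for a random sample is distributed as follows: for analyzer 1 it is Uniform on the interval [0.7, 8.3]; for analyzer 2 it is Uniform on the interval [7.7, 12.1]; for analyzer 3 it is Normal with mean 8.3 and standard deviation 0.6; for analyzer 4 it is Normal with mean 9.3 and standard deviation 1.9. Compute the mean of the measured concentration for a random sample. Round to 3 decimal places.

8.406

Component means — 1: 4.5; 2: 9.9; 3: 8.3; 4: 9.3.
E[X] = 0.19·4.5 + 0.33·9.9 + 0.18·8.3 + 0.3·9.3 = 8.406.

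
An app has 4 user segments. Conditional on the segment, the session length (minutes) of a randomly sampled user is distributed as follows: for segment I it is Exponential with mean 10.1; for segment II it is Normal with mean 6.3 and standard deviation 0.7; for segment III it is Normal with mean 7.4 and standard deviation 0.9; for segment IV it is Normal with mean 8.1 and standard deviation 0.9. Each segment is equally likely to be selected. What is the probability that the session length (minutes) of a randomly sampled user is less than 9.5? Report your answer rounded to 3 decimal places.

0.885

Conditional on each segment, P(X < 9.5): I: 0.609604; II: 0.999998; III: 0.990185; IV: 0.940093.
By total probability, P(X < 9.5) = 0.25·0.609604 + 0.25·0.999998 + 0.25·0.990185 + 0.25·0.940093 = 0.88497.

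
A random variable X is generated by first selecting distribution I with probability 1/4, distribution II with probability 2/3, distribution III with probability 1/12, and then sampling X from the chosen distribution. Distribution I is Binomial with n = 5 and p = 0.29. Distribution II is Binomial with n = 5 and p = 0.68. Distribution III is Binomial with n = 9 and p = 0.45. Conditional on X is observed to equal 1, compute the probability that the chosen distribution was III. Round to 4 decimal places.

0.0238

Likelihoods P(X=1 | ·): I: 0.368469; II: 0.0356516; III: 0.0339122.
Posterior ∝ prior × likelihood. Numerator for III: 0.0833333·0.0339122 = 0.00282602.
Normalizing constant: 0.25·0.368469 + 0.666667·0.0356516 + 0.0833333·0.0339122 = 0.118711.
P(III | observation) = 0.00282602 / 0.118711 = 0.0238059.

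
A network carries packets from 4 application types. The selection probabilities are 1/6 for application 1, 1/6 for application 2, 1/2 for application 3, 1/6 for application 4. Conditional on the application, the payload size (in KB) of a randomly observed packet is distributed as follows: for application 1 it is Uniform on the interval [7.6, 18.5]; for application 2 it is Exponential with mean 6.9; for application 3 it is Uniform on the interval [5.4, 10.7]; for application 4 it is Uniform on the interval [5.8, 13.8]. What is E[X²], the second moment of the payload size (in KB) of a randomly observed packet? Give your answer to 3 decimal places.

For each component E[X²] = Var + (mean)², giving 1: 180.203; 2: 95.22; 3: 67.1433; 4: 101.373.
Overall E[X²] = 0.166667·180.203 + 0.166667·95.22 + 0.5·67.1433 + 0.166667·101.373 = 96.3711.

96.371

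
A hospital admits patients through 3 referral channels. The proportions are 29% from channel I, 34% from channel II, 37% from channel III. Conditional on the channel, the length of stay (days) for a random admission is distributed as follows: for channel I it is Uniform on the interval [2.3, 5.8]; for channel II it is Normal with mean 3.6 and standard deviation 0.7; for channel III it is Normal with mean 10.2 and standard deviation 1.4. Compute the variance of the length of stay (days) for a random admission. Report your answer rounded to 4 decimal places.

10.7460

Per component, I: μ=4.05, E[X²]=17.4233; II: μ=3.6, E[X²]=13.45; III: μ=10.2, E[X²]=106.
E[X] = 0.29·4.05 + 0.34·3.6 + 0.37·10.2 = 6.1725.
E[X²] = 0.29·17.4233 + 0.34·13.45 + 0.37·106 = 48.8458.
Var(X) = E[X²] − (E[X])² = 48.8458 − 38.0998 = 10.746.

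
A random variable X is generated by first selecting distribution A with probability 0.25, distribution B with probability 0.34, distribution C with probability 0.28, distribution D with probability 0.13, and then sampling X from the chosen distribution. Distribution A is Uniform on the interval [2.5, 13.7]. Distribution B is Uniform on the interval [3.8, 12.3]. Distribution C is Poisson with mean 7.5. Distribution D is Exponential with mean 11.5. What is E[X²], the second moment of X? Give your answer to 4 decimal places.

For each component E[X²] = Var + (mean)², giving A: 76.0633; B: 70.8233; C: 63.75; D: 264.5.
Overall E[X²] = 0.25·76.0633 + 0.34·70.8233 + 0.28·63.75 + 0.13·264.5 = 95.3308.

95.3308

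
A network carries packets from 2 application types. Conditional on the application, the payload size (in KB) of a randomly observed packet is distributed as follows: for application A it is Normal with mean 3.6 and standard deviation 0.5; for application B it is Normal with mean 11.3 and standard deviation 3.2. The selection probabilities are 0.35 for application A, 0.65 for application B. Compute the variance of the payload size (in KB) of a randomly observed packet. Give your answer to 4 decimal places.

20.2320

Per component, A: μ=3.6, E[X²]=13.21; B: μ=11.3, E[X²]=137.93.
E[X] = 0.35·3.6 + 0.65·11.3 = 8.605.
E[X²] = 0.35·13.21 + 0.65·137.93 = 94.278.
Var(X) = E[X²] − (E[X])² = 94.278 − 74.046 = 20.232.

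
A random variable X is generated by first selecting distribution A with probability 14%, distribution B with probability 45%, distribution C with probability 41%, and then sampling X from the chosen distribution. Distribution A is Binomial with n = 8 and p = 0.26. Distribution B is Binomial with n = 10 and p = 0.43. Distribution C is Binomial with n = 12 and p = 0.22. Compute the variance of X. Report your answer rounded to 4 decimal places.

Per component, A: μ=2.08, E[X²]=5.8656; B: μ=4.3, E[X²]=20.941; C: μ=2.64, E[X²]=9.0288.
E[X] = 0.14·2.08 + 0.45·4.3 + 0.41·2.64 = 3.3086.
E[X²] = 0.14·5.8656 + 0.45·20.941 + 0.41·9.0288 = 13.9464.
Var(X) = E[X²] − (E[X])² = 13.9464 − 10.9468 = 2.99961.

2.9996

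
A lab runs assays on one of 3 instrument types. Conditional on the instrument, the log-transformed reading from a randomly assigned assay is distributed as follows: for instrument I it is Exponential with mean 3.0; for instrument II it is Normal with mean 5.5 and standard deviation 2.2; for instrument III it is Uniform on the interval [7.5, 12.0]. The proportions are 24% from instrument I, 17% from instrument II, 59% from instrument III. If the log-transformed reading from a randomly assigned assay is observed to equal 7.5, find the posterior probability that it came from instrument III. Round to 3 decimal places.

0.829

Likelihoods f(7.5 | ·): I: 0.0273617; II: 0.119957; III: 0.222222.
Posterior ∝ prior × likelihood. Numerator for III: 0.59·0.222222 = 0.131111.
Normalizing constant: 0.24·0.0273617 + 0.17·0.119957 + 0.59·0.222222 = 0.158071.
P(III | observation) = 0.131111 / 0.158071 = 0.829446.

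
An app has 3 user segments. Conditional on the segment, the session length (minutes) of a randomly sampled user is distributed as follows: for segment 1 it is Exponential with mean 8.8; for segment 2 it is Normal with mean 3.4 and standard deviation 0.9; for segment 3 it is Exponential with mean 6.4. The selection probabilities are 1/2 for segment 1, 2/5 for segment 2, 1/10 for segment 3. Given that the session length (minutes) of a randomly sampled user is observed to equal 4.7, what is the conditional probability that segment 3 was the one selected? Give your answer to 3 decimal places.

Likelihoods f(4.7 | ·): 1: 0.0666139; 2: 0.156173; 3: 0.0749696.
Posterior ∝ prior × likelihood. Numerator for 3: 0.1·0.0749696 = 0.00749696.
Normalizing constant: 0.5·0.0666139 + 0.4·0.156173 + 0.1·0.0749696 = 0.103273.
P(3 | observation) = 0.00749696 / 0.103273 = 0.0725934.

0.073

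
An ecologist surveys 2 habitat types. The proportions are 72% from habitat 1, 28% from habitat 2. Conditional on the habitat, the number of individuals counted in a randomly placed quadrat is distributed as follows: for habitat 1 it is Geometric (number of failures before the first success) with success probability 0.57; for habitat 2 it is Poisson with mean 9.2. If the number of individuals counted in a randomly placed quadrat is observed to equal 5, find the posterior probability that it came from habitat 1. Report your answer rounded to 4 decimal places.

Likelihoods P(X=5 | ·): 1: 0.00837948; 2: 0.0554943.
Posterior ∝ prior × likelihood. Numerator for 1: 0.72·0.00837948 = 0.00603323.
Normalizing constant: 0.72·0.00837948 + 0.28·0.0554943 = 0.0215716.
P(1 | observation) = 0.00603323 / 0.0215716 = 0.279683.

0.2797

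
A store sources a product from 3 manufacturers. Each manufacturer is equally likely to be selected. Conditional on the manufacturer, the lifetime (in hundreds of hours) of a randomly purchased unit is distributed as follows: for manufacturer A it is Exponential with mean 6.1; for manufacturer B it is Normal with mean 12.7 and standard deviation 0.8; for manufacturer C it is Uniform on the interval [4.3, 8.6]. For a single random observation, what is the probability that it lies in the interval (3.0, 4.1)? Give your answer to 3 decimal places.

Conditional on each manufacturer, P(3.0 < X < 4.1): A: 0.100903; B: 0; C: 0.
By total probability, P(3.0 < X < 4.1) = 0.333333·0.100903 + 0.333333·0 + 0.333333·0 = 0.0336345.

0.034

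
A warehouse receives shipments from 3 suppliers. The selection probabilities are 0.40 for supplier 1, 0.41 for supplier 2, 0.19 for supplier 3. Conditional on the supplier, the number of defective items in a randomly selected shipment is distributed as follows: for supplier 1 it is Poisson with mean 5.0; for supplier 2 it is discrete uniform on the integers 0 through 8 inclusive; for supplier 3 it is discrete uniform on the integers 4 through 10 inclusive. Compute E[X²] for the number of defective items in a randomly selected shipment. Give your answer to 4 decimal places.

For each component E[X²] = Var + (mean)², giving 1: 30; 2: 22.6667; 3: 53.
Overall E[X²] = 0.4·30 + 0.41·22.6667 + 0.19·53 = 31.3633.

31.3633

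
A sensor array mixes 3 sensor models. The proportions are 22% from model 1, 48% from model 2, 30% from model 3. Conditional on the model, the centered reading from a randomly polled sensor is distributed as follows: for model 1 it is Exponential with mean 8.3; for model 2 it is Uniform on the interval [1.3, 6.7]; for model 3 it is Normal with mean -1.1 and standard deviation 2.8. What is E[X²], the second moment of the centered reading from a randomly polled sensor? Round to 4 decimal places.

41.8730

For each component E[X²] = Var + (mean)², giving 1: 137.78; 2: 18.43; 3: 9.05.
Overall E[X²] = 0.22·137.78 + 0.48·18.43 + 0.3·9.05 = 41.873.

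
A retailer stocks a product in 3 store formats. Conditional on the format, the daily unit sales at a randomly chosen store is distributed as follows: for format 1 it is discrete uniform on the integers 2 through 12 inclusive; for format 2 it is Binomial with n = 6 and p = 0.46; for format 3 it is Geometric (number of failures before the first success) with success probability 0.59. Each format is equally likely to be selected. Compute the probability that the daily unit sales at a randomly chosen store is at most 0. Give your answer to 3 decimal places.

0.205

Conditional on each format, P(X ≤ 0): 1: 0; 2: 0.0247949; 3: 0.59.
By total probability, P(X ≤ 0) = 0.333333·0 + 0.333333·0.0247949 + 0.333333·0.59 = 0.204932.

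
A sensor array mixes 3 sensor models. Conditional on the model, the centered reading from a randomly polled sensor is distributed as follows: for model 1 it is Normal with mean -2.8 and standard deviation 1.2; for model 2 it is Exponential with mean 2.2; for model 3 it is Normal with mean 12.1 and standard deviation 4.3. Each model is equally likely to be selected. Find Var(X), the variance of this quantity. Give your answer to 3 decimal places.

Per component, 1: μ=-2.8, E[X²]=9.28; 2: μ=2.2, E[X²]=9.68; 3: μ=12.1, E[X²]=164.9.
E[X] = 0.333333·-2.8 + 0.333333·2.2 + 0.333333·12.1 = 3.83333.
E[X²] = 0.333333·9.28 + 0.333333·9.68 + 0.333333·164.9 = 61.2867.
Var(X) = E[X²] − (E[X])² = 61.2867 − 14.6944 = 46.5922.

46.592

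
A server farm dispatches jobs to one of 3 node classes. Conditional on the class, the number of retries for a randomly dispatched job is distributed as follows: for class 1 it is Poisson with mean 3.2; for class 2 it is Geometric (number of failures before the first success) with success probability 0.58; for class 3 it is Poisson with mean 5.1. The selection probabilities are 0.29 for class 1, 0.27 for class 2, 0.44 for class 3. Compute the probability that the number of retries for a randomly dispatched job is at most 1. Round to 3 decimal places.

Conditional on each class, P(X ≤ 1): 1: 0.171201; 2: 0.8236; 3: 0.0371902.
By total probability, P(X ≤ 1) = 0.29·0.171201 + 0.27·0.8236 + 0.44·0.0371902 = 0.288384.

0.288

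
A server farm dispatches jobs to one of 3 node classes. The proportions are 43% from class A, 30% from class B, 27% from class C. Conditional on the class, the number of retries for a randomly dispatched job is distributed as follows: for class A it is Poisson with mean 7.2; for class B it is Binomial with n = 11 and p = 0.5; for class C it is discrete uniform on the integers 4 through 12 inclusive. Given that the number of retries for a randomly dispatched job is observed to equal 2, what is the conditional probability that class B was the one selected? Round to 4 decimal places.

Likelihoods P(X=2 | ·): A: 0.0193515; B: 0.0268555; C: 0.
Posterior ∝ prior × likelihood. Numerator for B: 0.3·0.0268555 = 0.00805664.
Normalizing constant: 0.43·0.0193515 + 0.3·0.0268555 + 0.27·0 = 0.0163778.
P(B | observation) = 0.00805664 / 0.0163778 = 0.491925.

0.4919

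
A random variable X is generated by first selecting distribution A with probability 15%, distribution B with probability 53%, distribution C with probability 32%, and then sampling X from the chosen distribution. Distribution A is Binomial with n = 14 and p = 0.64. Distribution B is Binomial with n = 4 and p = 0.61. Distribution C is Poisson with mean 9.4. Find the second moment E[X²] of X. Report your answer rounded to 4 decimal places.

47.4690

For each component E[X²] = Var + (mean)², giving A: 83.5072; B: 6.9052; C: 97.76.
Overall E[X²] = 0.15·83.5072 + 0.53·6.9052 + 0.32·97.76 = 47.469.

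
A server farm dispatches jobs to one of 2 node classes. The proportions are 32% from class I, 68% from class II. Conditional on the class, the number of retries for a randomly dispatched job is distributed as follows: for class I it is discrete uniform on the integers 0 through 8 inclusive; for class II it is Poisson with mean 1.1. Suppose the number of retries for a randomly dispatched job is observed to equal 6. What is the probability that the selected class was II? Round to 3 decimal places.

0.015

Likelihoods P(X=6 | ·): I: 0.111111; II: 0.00081903.
Posterior ∝ prior × likelihood. Numerator for II: 0.68·0.00081903 = 0.00055694.
Normalizing constant: 0.32·0.111111 + 0.68·0.00081903 = 0.0361125.
P(II | observation) = 0.00055694 / 0.0361125 = 0.0154224.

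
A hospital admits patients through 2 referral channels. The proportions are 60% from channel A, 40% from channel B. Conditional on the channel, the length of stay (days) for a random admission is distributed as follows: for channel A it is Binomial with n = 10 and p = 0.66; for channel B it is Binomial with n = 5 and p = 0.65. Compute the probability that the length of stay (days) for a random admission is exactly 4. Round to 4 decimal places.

0.1619

Conditional on each channel, P(X = 4): A: 0.0615557; B: 0.312386.
By total probability, P(X = 4) = 0.6·0.0615557 + 0.4·0.312386 = 0.161888.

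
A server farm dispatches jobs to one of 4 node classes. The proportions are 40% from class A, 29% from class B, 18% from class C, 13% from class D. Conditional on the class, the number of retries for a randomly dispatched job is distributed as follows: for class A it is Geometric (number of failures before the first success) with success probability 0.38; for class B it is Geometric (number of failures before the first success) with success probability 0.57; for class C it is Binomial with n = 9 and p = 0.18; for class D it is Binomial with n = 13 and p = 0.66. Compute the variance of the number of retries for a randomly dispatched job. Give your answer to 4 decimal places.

Per component, A: μ=1.63158, E[X²]=6.95568; B: μ=0.754386, E[X²]=1.89258; C: μ=1.62, E[X²]=3.9528; D: μ=8.58, E[X²]=76.5336.
E[X] = 0.4·1.63158 + 0.29·0.754386 + 0.18·1.62 + 0.13·8.58 = 2.2784.
E[X²] = 0.4·6.95568 + 0.29·1.89258 + 0.18·3.9528 + 0.13·76.5336 = 13.992.
Var(X) = E[X²] − (E[X])² = 13.992 − 5.19112 = 8.80087.

8.8009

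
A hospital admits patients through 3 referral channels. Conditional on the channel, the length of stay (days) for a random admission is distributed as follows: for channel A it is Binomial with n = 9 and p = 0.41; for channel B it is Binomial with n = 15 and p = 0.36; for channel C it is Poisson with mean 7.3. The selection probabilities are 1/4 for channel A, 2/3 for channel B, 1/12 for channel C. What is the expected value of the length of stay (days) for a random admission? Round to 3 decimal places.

Component means — A: 3.69; B: 5.4; C: 7.3.
E[X] = 0.25·3.69 + 0.666667·5.4 + 0.0833333·7.3 = 5.13083.

5.131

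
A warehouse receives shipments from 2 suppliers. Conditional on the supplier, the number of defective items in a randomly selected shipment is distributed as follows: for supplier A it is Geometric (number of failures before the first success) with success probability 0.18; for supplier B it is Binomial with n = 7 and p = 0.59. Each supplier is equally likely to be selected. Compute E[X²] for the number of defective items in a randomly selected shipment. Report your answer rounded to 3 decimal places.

For each component E[X²] = Var + (mean)², giving A: 46.0617; B: 18.7502.
Overall E[X²] = 0.5·46.0617 + 0.5·18.7502 = 32.406.

32.406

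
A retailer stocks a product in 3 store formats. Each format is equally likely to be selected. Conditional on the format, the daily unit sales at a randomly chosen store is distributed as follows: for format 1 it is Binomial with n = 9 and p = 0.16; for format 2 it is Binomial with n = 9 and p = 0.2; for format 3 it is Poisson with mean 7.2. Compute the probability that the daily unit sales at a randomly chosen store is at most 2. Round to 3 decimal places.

Conditional on each format, P(X ≤ 2): 1: 0.837112; 2: 0.738198; 3: 0.0254735.
By total probability, P(X ≤ 2) = 0.333333·0.837112 + 0.333333·0.738198 + 0.333333·0.0254735 = 0.533594.

0.534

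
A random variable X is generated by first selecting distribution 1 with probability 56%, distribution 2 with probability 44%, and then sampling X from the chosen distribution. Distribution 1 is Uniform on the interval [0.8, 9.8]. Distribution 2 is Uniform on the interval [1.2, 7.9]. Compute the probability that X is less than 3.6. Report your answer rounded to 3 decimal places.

0.332

Conditional on each component, P(X < 3.6): 1: 0.311111; 2: 0.358209.
By total probability, P(X < 3.6) = 0.56·0.311111 + 0.44·0.358209 = 0.331834.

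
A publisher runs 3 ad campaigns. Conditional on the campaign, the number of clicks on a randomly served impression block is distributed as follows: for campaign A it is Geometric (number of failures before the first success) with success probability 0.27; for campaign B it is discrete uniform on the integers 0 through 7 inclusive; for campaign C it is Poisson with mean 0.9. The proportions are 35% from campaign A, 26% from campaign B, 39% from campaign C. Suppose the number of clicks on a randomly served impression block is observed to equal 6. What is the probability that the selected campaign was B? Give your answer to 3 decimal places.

0.693

Likelihoods P(X=6 | ·): A: 0.0408602; B: 0.125; C: 0.000300094.
Posterior ∝ prior × likelihood. Numerator for B: 0.26·0.125 = 0.0325.
Normalizing constant: 0.35·0.0408602 + 0.26·0.125 + 0.39·0.000300094 = 0.0469181.
P(B | observation) = 0.0325 / 0.0469181 = 0.692696.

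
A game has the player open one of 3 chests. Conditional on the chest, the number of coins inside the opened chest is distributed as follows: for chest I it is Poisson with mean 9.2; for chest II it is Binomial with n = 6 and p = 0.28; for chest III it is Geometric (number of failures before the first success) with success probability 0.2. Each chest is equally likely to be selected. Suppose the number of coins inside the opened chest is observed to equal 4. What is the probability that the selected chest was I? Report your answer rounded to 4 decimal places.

Likelihoods P(X=4 | ·): I: 0.03016; II: 0.0477957; III: 0.08192.
Posterior ∝ prior × likelihood. Numerator for I: 0.333333·0.03016 = 0.0100533.
Normalizing constant: 0.333333·0.03016 + 0.333333·0.0477957 + 0.333333·0.08192 = 0.0532919.
P(I | observation) = 0.0100533 / 0.0532919 = 0.188646.

0.1886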